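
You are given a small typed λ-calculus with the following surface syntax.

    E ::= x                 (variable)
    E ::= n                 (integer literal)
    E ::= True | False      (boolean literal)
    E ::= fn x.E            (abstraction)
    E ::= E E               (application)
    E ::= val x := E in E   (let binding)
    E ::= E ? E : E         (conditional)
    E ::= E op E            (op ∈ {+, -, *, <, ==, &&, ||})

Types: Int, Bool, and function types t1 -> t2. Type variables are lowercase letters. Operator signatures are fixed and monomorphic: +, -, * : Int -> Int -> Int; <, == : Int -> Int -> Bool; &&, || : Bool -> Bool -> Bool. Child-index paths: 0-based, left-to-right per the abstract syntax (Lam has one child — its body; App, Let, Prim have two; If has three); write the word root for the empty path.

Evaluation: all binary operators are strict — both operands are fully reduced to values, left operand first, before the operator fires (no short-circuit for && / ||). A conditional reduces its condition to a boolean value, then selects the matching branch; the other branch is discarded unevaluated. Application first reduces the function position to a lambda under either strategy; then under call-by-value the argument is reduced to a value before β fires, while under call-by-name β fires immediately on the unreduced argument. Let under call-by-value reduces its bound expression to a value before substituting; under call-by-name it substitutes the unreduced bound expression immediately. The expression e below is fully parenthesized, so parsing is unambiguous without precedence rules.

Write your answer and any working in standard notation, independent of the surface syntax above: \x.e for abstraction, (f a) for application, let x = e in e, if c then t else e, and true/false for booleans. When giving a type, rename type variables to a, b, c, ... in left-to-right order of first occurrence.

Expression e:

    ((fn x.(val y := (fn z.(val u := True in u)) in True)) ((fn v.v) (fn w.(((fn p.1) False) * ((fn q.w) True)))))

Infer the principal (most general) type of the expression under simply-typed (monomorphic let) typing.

Working:
let u : Bool
u : Bool
\z._ : b -> Bool
let y : b -> Bool
\x._ : a -> Bool
v : c
\v._ : c -> c
\p._ : e -> Int
  unify e -> Int ~ Bool -> f
  unify e ~ Bool
  unify Int ~ f
_ _ : Int
  unify Int ~ Int
w : d
\q._ : g -> d
  unify g -> d ~ Bool -> h
  unify g ~ Bool
  unify d ~ h
_ _ : h
  unify h ~ Int
\w._ : Int -> Int
  unify c -> c ~ (Int -> Int) -> i
  unify c ~ Int -> Int
  unify Int -> Int ~ i
_ _ : Int -> Int
  unify a -> Bool ~ (Int -> Int) -> j
  unify a ~ Int -> Int
  unify Bool ~ j
_ _ : Bool

Answer: Bool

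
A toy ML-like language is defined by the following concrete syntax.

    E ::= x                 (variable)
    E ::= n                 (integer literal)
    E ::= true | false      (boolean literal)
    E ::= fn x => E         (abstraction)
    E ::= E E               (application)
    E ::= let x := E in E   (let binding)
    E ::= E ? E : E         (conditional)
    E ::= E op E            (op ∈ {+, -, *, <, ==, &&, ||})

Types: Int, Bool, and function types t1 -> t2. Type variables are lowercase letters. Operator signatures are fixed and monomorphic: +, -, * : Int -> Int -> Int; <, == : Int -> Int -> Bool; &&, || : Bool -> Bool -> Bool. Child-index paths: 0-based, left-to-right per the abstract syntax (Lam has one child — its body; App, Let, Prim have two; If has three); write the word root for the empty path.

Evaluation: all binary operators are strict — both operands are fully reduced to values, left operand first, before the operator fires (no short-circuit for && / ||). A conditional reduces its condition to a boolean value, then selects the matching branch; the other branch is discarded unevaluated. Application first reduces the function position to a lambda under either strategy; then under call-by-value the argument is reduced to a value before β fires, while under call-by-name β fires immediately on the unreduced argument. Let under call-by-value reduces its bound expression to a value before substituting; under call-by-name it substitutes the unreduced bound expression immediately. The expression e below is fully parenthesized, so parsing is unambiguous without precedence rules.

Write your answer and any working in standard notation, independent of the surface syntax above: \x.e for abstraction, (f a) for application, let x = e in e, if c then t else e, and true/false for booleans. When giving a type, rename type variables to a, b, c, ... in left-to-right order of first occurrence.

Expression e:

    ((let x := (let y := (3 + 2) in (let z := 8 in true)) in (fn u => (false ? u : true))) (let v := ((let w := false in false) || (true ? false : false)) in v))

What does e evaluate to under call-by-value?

Answer: true

Working:
step 0: ((let x = (let y = (3 + 2) in (let z = 8 in true)) in (\u.(if false then u else true))) (let v = ((let w = false in false) || (if true then false else false)) in v))
step 1: [delta@0.0.0] ((let x = (let y = 5 in (let z = 8 in true)) in (\u.(if false then u else true))) (let v = ((let w = false in false) || (if true then false else false)) in v))
step 2: [let@0.0] ((let x = (let z = 8 in true) in (\u.(if false then u else true))) (let v = ((let w = false in false) || (if true then false else false)) in v))
step 3: [let@0.0] ((let x = true in (\u.(if false then u else true))) (let v = ((let w = false in false) || (if true then false else false)) in v))
step 4: [let@0] ((\u.(if false then u else true)) (let v = ((let w = false in false) || (if true then false else false)) in v))
step 5: [let@1.0.0] ((\u.(if false then u else true)) (let v = (false || (if true then false else false)) in v))
step 6: [if@1.0.1] ((\u.(if false then u else true)) (let v = (false || false) in v))
step 7: [delta@1.0] ((\u.(if false then u else true)) (let v = false in v))
step 8: [let@1] ((\u.(if false then u else true)) false)
step 9: [beta@root] (if false then false else true)
step 10: [if@root] true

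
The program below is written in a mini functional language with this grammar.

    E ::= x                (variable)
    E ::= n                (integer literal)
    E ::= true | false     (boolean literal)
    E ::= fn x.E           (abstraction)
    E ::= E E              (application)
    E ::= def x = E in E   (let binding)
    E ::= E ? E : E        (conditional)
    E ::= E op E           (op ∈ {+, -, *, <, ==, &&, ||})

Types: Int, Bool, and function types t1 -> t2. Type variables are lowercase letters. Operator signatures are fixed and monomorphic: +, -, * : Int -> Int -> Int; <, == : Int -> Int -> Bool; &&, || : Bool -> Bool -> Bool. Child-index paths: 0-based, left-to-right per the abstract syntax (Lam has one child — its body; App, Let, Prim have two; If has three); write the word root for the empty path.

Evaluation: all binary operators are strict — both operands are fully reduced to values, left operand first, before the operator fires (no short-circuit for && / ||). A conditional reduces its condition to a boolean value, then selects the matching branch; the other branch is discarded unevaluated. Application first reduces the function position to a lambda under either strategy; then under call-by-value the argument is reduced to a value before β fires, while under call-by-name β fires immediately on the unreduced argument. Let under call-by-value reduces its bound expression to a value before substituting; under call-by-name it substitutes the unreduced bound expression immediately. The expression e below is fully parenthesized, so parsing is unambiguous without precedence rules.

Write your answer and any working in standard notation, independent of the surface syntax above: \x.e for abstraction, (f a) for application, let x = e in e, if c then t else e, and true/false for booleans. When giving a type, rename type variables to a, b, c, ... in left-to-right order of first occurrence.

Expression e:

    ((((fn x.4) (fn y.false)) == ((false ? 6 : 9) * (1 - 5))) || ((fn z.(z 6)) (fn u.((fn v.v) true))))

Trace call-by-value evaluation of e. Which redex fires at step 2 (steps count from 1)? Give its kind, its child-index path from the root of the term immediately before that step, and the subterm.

Answer: if at 0.1.0 : (if false then 6 else 9)

Working:
step 0: ((((\x.4) (\y.false)) == ((if false then 6 else 9) * (1 - 5))) || ((\z.(z 6)) (\u.((\v.v) true))))
step 1: [beta@0.0] ((4 == ((if false then 6 else 9) * (1 - 5))) || ((\z.(z 6)) (\u.((\v.v) true))))
step 2: [if@0.1.0] ((4 == (9 * (1 - 5))) || ((\z.(z 6)) (\u.((\v.v) true))))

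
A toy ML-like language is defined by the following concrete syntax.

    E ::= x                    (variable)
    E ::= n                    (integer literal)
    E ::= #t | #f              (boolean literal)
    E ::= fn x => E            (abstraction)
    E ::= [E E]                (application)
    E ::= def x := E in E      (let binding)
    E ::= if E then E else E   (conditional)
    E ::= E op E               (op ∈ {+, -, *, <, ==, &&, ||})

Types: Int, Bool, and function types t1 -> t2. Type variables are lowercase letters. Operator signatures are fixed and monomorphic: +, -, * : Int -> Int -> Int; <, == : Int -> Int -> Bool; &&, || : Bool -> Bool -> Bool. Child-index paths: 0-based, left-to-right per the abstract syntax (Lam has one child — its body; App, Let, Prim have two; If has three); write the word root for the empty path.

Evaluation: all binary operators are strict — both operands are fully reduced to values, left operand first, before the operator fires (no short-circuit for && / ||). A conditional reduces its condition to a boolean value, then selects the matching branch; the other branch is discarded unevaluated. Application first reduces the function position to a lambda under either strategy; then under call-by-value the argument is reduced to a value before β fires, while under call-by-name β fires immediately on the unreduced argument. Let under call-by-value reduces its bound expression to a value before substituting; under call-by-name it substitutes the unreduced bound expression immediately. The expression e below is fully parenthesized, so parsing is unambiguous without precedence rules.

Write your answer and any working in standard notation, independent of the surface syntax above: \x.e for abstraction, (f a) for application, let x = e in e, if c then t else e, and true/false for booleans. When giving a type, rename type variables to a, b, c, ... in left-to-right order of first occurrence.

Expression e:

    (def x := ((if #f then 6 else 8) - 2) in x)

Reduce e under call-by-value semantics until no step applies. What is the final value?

Trace:
step 0: (let x = ((if false then 6 else 8) - 2) in x)
step 1: [if@0.0] (let x = (8 - 2) in x)
step 2: [delta@0] (let x = 6 in x)
step 3: [let@root] 6

Answer: 6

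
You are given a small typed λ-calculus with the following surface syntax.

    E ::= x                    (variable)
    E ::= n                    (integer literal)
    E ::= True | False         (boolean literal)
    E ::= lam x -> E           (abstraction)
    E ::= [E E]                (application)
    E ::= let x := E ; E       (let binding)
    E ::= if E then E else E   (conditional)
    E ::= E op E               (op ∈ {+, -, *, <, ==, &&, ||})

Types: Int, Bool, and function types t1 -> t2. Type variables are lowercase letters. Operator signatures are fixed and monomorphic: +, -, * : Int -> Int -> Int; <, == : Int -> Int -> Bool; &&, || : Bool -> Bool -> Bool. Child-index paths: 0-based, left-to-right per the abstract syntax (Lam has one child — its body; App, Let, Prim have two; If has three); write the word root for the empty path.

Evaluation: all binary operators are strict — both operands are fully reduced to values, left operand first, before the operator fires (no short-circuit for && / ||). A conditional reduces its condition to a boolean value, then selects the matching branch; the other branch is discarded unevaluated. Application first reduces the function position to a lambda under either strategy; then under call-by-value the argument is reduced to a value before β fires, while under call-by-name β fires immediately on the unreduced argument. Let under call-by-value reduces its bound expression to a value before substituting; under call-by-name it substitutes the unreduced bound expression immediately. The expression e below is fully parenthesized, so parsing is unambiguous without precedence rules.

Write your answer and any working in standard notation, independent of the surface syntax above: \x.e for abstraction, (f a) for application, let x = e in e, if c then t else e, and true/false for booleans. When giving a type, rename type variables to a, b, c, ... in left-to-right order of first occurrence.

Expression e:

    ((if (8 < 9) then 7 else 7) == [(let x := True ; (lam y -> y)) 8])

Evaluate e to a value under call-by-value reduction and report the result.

Answer: false

Trace:
step 0: ((if (8 < 9) then 7 else 7) == ((let x = true in (\y.y)) 8))
step 1: [delta@0.0] ((if true then 7 else 7) == ((let x = true in (\y.y)) 8))
step 2: [if@0] (7 == ((let x = true in (\y.y)) 8))
step 3: [let@1.0] (7 == ((\y.y) 8))
step 4: [beta@1] (7 == 8)
step 5: [delta@root] false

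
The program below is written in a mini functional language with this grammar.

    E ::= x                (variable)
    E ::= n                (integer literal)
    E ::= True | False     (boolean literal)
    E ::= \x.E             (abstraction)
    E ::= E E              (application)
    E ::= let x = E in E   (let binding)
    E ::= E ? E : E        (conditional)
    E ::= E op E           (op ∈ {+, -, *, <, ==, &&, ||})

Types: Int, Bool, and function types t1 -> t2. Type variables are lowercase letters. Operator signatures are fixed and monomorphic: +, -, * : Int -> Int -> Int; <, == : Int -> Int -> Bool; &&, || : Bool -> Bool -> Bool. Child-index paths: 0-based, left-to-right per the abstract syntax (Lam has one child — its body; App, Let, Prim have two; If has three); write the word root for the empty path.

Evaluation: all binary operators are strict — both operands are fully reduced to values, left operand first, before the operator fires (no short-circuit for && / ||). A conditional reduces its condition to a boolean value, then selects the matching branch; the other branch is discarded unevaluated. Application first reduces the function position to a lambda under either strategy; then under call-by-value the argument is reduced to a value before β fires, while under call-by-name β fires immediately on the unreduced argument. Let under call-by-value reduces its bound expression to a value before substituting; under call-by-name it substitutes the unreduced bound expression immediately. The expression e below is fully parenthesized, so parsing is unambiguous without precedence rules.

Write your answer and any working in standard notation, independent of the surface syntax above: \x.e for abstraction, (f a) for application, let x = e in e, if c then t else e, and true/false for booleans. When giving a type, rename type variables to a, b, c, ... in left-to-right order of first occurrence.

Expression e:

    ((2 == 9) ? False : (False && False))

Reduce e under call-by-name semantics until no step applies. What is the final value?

Answer: false

Derivation:
step 0: (if (2 == 9) then false else (false && false))
step 1: [delta@0] (if false then false else (false && false))
step 2: [if@root] (false && false)
step 3: [delta@root] false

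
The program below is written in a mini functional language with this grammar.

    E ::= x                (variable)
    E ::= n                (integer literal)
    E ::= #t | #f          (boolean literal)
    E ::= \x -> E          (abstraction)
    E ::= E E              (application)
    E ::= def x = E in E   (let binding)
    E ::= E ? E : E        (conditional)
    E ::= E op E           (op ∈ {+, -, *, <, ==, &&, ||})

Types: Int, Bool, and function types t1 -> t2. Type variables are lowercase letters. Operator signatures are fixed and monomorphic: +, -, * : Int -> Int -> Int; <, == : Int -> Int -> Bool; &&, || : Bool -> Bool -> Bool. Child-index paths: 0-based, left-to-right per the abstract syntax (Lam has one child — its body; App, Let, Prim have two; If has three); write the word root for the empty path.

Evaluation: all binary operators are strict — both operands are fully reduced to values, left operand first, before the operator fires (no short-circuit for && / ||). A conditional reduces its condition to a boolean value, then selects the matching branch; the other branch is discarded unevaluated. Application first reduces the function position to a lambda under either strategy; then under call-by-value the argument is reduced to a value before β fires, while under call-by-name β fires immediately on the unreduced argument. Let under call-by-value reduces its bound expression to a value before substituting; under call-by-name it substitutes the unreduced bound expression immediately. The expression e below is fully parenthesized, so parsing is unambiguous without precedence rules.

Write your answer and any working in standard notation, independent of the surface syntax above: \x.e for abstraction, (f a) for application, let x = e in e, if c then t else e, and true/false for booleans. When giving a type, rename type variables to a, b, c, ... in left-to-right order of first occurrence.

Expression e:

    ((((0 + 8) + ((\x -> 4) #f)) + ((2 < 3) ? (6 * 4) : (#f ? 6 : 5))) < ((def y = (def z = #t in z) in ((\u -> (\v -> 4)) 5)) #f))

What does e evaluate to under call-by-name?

Derivation:
step 0: ((((0 + 8) + ((\x.4) false)) + (if (2 < 3) then (6 * 4) else (if false then 6 else 5))) < ((let y = (let z = true in z) in ((\u.(\v.4)) 5)) false))
step 1: [delta@0.0.0] (((8 + ((\x.4) false)) + (if (2 < 3) then (6 * 4) else (if false then 6 else 5))) < ((let y = (let z = true in z) in ((\u.(\v.4)) 5)) false))
step 2: [beta@0.0.1] (((8 + 4) + (if (2 < 3) then (6 * 4) else (if false then 6 else 5))) < ((let y = (let z = true in z) in ((\u.(\v.4)) 5)) false))
step 3: [delta@0.0] ((12 + (if (2 < 3) then (6 * 4) else (if false then 6 else 5))) < ((let y = (let z = true in z) in ((\u.(\v.4)) 5)) false))
step 4: [delta@0.1.0] ((12 + (if true then (6 * 4) else (if false then 6 else 5))) < ((let y = (let z = true in z) in ((\u.(\v.4)) 5)) false))
step 5: [if@0.1] ((12 + (6 * 4)) < ((let y = (let z = true in z) in ((\u.(\v.4)) 5)) false))
step 6: [delta@0.1] ((12 + 24) < ((let y = (let z = true in z) in ((\u.(\v.4)) 5)) false))
step 7: [delta@0] (36 < ((let y = (let z = true in z) in ((\u.(\v.4)) 5)) false))
step 8: [let@1.0] (36 < (((\u.(\v.4)) 5) false))
step 9: [beta@1.0] (36 < ((\v.4) false))
step 10: [beta@1] (36 < 4)
step 11: [delta@root] false

Answer: false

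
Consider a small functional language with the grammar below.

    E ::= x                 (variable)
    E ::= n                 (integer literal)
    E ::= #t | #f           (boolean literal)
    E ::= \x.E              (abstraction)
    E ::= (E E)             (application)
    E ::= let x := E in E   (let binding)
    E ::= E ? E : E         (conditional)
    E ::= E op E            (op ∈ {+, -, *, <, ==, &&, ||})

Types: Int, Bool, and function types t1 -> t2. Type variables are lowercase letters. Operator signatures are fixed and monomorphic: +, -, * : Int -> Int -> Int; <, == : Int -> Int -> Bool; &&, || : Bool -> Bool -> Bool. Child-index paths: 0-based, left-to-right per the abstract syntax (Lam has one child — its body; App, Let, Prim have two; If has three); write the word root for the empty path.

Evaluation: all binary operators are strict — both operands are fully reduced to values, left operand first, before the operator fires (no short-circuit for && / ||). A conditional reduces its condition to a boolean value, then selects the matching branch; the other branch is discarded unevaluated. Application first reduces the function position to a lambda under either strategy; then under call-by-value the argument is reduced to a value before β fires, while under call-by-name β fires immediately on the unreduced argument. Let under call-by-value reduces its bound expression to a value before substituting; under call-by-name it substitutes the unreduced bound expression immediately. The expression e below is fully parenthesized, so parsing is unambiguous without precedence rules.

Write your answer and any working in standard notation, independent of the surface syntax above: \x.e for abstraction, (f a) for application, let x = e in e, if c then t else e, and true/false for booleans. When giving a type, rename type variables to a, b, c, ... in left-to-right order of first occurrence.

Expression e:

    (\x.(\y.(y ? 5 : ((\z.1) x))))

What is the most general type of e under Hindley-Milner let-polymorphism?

Trace:
y : b
  unify b ~ Bool
\z._ : c -> Int
x : a
  unify c -> Int ~ a -> d
  unify c ~ a
  unify Int ~ d
_ _ : Int
  unify Int ~ Int
\y._ : Bool -> Int
\x._ : a -> Bool -> Int

Answer: a -> Bool -> Int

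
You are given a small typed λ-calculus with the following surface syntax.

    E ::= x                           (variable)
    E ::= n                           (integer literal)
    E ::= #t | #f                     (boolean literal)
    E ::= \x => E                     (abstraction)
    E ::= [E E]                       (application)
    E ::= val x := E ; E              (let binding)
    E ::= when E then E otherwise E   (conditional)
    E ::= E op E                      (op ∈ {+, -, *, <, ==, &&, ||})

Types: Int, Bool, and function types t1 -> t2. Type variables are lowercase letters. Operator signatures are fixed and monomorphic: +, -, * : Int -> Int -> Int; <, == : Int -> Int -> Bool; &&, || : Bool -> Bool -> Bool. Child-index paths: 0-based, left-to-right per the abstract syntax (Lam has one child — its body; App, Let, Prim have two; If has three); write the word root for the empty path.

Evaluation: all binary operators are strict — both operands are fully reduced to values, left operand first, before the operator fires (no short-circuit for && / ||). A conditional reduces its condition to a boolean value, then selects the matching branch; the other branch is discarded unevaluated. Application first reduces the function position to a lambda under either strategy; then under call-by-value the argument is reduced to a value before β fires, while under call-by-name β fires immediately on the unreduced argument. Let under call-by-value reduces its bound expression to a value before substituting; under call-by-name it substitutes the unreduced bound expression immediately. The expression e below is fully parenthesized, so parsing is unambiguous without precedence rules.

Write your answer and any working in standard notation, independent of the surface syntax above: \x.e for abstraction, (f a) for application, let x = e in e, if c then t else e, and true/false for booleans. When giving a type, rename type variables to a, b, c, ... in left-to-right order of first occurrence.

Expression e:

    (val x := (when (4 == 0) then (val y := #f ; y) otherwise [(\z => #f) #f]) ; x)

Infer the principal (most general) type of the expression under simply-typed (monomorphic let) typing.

Derivation:
  unify Int ~ Int
  unify Int ~ Int
  unify Bool ~ Bool
let y : Bool
y : Bool
\z._ : a -> Bool
  unify a -> Bool ~ Bool -> b
  unify a ~ Bool
  unify Bool ~ b
_ _ : Bool
  unify Bool ~ Bool
let x : Bool
x : Bool

Answer: Bool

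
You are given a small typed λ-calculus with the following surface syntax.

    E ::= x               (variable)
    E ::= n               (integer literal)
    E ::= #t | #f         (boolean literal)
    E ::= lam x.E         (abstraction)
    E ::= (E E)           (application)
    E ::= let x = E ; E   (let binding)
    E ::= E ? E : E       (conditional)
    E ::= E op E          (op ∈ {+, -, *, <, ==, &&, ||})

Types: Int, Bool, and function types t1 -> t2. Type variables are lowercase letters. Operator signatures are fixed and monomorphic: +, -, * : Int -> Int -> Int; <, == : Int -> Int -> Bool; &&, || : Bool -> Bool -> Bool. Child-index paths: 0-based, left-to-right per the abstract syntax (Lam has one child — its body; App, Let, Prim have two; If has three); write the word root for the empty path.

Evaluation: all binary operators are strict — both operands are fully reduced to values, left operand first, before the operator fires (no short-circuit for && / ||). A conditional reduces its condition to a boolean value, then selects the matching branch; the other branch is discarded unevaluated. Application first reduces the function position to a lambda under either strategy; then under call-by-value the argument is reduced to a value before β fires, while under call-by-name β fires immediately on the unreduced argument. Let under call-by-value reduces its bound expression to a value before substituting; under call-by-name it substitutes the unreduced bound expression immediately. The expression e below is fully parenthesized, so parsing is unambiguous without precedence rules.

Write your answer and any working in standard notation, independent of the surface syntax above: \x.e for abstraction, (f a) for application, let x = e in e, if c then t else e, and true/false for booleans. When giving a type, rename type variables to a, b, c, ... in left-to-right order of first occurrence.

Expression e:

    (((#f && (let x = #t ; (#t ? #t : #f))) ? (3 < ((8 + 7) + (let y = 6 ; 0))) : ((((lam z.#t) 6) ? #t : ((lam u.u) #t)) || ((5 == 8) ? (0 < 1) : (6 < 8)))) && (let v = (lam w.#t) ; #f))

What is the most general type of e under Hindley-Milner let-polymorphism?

Answer: Bool

Trace:
  unify Bool ~ Bool
let x : Bool
  unify Bool ~ Bool
  unify Bool ~ Bool
  unify Bool ~ Bool
  unify Bool ~ Bool
  unify Int ~ Int
  unify Int ~ Int
  unify Int ~ Int
  unify Int ~ Int
let y : Int
  unify Int ~ Int
  unify Int ~ Int
\z._ : a -> Bool
  unify a -> Bool ~ Int -> b
  unify a ~ Int
  unify Bool ~ b
_ _ : Bool
  unify Bool ~ Bool
u : c
\u._ : c -> c
  unify c -> c ~ Bool -> d
  unify c ~ Bool
  unify Bool ~ d
_ _ : Bool
  unify Bool ~ Bool
  unify Bool ~ Bool
  unify Int ~ Int
  unify Int ~ Int
  unify Bool ~ Bool
  unify Int ~ Int
  unify Int ~ Int
  unify Int ~ Int
  unify Int ~ Int
  unify Bool ~ Bool
  unify Bool ~ Bool
  unify Bool ~ Bool
  unify Bool ~ Bool
\w._ : e -> Bool
let v : forall. e -> Bool
  unify Bool ~ Bool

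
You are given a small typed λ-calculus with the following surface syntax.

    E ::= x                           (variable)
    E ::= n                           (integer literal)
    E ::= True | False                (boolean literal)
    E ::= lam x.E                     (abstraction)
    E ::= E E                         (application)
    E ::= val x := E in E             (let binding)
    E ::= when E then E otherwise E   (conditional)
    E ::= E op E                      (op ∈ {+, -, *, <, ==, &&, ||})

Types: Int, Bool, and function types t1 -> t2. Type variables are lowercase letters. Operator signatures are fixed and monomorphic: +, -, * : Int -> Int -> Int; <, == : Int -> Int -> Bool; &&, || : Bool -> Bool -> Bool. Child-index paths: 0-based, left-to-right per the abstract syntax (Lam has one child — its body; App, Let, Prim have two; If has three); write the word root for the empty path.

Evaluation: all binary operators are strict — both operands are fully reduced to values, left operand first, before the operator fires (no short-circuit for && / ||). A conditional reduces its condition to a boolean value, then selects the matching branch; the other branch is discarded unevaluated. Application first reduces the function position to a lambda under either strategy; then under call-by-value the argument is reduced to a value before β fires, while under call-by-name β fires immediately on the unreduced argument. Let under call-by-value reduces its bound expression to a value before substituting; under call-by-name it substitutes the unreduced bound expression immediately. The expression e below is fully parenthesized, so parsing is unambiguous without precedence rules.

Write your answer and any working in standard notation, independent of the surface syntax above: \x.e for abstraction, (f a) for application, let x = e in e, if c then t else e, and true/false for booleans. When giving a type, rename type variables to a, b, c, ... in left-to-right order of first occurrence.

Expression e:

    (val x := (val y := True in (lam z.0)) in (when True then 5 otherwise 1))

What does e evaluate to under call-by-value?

Answer: 5

Derivation:
step 0: (let x = (let y = true in (\z.0)) in (if true then 5 else 1))
step 1: [let@0] (let x = (\z.0) in (if true then 5 else 1))
step 2: [let@root] (if true then 5 else 1)
step 3: [if@root] 5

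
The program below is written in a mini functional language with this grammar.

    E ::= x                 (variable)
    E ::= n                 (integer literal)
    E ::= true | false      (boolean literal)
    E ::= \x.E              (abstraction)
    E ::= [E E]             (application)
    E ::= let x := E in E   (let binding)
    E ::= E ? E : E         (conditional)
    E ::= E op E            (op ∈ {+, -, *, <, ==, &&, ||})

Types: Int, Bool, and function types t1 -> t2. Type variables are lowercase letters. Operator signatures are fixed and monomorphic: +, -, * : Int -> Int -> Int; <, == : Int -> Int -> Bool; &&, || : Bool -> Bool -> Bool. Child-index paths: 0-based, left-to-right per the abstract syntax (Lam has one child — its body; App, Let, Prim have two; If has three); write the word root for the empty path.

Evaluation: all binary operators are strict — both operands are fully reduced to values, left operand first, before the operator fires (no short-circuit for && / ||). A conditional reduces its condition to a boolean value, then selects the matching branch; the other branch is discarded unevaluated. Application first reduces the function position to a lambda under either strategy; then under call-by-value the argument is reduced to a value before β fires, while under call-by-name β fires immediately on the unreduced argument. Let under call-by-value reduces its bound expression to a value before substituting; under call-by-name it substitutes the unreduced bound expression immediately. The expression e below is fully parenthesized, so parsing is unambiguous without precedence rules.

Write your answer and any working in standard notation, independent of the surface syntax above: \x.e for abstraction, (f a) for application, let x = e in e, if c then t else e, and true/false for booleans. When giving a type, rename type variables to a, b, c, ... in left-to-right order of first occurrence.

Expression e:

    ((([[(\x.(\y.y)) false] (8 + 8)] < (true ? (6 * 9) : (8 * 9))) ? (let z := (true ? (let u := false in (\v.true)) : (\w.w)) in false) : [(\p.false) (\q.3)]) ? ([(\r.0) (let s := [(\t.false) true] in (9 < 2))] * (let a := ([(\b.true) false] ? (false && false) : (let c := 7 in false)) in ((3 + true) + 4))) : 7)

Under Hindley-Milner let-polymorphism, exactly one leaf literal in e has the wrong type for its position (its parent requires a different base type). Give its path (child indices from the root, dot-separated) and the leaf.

Answer: 1.1.1.0.1 : true

Derivation:
y : b
\y._ : b -> b
\x._ : a -> b -> b
  unify a -> b -> b ~ Bool -> c
  unify a ~ Bool
  unify b -> b ~ c
_ _ : b -> b
  unify Int ~ Int
  unify Int ~ Int
  unify b -> b ~ Int -> d
  unify b ~ Int
  unify Int ~ d
_ _ : Int
  unify Int ~ Int
  unify Bool ~ Bool
  unify Int ~ Int
  unify Int ~ Int
  unify Int ~ Int
  unify Int ~ Int
  unify Int ~ Int
  unify Int ~ Int
  unify Bool ~ Bool
  unify Bool ~ Bool
let u : Bool
\v._ : e -> Bool
w : f
\w._ : f -> f
  unify e -> Bool ~ f -> f
  unify e ~ f
  unify Bool ~ f
let z : Bool -> Bool
\p._ : g -> Bool
\q._ : h -> Int
  unify g -> Bool ~ (h -> Int) -> i
  unify g ~ h -> Int
  unify Bool ~ i
_ _ : Bool
  unify Bool ~ Bool
  unify Bool ~ Bool
\r._ : j -> Int
\t._ : k -> Bool
  unify k -> Bool ~ Bool -> l
  unify k ~ Bool
  unify Bool ~ l
_ _ : Bool
let s : Bool
  unify Int ~ Int
  unify Int ~ Int
  unify j -> Int ~ Bool -> m
  unify j ~ Bool
  unify Int ~ m
_ _ : Int
  unify Int ~ Int
\b._ : n -> Bool
  unify n -> Bool ~ Bool -> o
  unify n ~ Bool
  unify Bool ~ o
_ _ : Bool
  unify Bool ~ Bool
  unify Bool ~ Bool
  unify Bool ~ Bool
let c : Int
  unify Bool ~ Bool
let a : Bool
  unify Int ~ Int
  unify Bool ~ Int
  FAIL: mismatch Bool ~ Int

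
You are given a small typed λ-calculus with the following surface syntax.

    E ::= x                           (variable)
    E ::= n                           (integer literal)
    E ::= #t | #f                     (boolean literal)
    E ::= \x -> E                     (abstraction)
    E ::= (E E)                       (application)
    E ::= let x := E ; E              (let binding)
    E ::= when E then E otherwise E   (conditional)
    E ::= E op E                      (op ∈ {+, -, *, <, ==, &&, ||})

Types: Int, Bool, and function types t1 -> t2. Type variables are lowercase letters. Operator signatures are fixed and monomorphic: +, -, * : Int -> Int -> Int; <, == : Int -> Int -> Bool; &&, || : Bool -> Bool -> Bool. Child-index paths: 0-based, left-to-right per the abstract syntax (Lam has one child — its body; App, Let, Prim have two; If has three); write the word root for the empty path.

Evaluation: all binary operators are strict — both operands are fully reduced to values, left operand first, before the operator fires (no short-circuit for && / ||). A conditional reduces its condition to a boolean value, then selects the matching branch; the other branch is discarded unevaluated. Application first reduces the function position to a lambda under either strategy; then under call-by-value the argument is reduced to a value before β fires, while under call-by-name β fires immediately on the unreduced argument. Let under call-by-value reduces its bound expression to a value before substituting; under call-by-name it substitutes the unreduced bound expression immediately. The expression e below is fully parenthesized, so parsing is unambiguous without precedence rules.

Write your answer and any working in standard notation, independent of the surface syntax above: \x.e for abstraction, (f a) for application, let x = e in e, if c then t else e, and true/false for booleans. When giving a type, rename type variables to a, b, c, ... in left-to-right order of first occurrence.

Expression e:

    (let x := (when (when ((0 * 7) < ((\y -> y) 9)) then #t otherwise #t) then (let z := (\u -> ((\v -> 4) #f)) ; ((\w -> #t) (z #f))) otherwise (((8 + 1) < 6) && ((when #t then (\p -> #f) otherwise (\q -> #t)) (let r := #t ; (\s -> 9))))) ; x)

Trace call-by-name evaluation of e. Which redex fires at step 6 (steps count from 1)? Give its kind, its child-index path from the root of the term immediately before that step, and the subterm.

Working:
step 0: (let x = (if (if ((0 * 7) < ((\y.y) 9)) then true else true) then (let z = (\u.((\v.4) false)) in ((\w.true) (z false))) else (((8 + 1) < 6) && ((if true then (\p.false) else (\q.true)) (let r = true in (\s.9))))) in x)
step 1: [let@root] (if (if ((0 * 7) < ((\y.y) 9)) then true else true) then (let z = (\u.((\v.4) false)) in ((\w.true) (z false))) else (((8 + 1) < 6) && ((if true then (\p.false) else (\q.true)) (let r = true in (\s.9)))))
step 2: [delta@0.0.0] (if (if (0 < ((\y.y) 9)) then true else true) then (let z = (\u.((\v.4) false)) in ((\w.true) (z false))) else (((8 + 1) < 6) && ((if true then (\p.false) else (\q.true)) (let r = true in (\s.9)))))
step 3: [beta@0.0.1] (if (if (0 < 9) then true else true) then (let z = (\u.((\v.4) false)) in ((\w.true) (z false))) else (((8 + 1) < 6) && ((if true then (\p.false) else (\q.true)) (let r = true in (\s.9)))))
step 4: [delta@0.0] (if (if true then true else true) then (let z = (\u.((\v.4) false)) in ((\w.true) (z false))) else (((8 + 1) < 6) && ((if true then (\p.false) else (\q.true)) (let r = true in (\s.9)))))
step 5: [if@0] (if true then (let z = (\u.((\v.4) false)) in ((\w.true) (z false))) else (((8 + 1) < 6) && ((if true then (\p.false) else (\q.true)) (let r = true in (\s.9)))))
step 6: [if@root] (let z = (\u.((\v.4) false)) in ((\w.true) (z false)))

Answer: if at root : (if true then (let z = (\u.((\v.4) false)) in ((\w.true) (z false))) else (((8 + 1) < 6) && ((if true then (\p.false) else (\q.true)) (let r = true in (\s.9)))))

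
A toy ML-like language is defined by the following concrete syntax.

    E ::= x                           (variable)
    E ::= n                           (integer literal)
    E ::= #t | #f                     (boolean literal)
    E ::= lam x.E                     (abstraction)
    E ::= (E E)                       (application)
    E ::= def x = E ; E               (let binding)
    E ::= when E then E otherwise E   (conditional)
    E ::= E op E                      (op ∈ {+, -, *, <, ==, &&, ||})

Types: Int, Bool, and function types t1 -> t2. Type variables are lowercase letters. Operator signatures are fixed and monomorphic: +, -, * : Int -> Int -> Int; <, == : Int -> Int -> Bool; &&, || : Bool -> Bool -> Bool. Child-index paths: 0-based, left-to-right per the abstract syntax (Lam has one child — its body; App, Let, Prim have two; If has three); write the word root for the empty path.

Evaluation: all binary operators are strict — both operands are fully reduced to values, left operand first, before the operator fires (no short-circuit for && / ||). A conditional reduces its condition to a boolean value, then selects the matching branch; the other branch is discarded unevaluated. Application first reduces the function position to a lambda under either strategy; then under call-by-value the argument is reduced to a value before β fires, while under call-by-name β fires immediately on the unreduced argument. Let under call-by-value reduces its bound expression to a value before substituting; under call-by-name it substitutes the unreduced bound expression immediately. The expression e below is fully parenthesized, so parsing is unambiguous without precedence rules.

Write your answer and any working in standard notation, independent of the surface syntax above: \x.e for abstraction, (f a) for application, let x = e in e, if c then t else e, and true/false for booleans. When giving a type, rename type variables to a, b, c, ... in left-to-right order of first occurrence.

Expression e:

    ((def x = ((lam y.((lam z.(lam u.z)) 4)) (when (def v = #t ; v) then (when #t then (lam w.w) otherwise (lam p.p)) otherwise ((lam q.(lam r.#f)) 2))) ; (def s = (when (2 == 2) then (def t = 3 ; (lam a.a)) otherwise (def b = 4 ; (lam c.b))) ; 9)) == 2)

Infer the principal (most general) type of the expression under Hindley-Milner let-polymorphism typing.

Answer: Bool

Working:
z : b
\u._ : c -> b
\z._ : b -> c -> b
  unify b -> c -> b ~ Int -> d
  unify b ~ Int
  unify c -> Int ~ d
_ _ : c -> Int
\y._ : a -> c -> Int
let v : Bool
v : Bool
  unify Bool ~ Bool
  unify Bool ~ Bool
w : e
\w._ : e -> e
p : f
\p._ : f -> f
  unify e -> e ~ f -> f
  unify e ~ f
  unify f ~ f
\r._ : h -> Bool
\q._ : g -> h -> Bool
  unify g -> h -> Bool ~ Int -> i
  unify g ~ Int
  unify h -> Bool ~ i
_ _ : h -> Bool
  unify f -> f ~ h -> Bool
  unify f ~ h
  unify h ~ Bool
  unify a -> c -> Int ~ (Bool -> Bool) -> j
  unify a ~ Bool -> Bool
  unify c -> Int ~ j
_ _ : c -> Int
let x : forall. c -> Int
  unify Int ~ Int
  unify Int ~ Int
  unify Bool ~ Bool
let t : Int
a : k
\a._ : k -> k
let b : Int
b : Int
\c._ : l -> Int
  unify k -> k ~ l -> Int
  unify k ~ l
  unify l ~ Int
let s : Int -> Int
  unify Int ~ Int
  unify Int ~ Int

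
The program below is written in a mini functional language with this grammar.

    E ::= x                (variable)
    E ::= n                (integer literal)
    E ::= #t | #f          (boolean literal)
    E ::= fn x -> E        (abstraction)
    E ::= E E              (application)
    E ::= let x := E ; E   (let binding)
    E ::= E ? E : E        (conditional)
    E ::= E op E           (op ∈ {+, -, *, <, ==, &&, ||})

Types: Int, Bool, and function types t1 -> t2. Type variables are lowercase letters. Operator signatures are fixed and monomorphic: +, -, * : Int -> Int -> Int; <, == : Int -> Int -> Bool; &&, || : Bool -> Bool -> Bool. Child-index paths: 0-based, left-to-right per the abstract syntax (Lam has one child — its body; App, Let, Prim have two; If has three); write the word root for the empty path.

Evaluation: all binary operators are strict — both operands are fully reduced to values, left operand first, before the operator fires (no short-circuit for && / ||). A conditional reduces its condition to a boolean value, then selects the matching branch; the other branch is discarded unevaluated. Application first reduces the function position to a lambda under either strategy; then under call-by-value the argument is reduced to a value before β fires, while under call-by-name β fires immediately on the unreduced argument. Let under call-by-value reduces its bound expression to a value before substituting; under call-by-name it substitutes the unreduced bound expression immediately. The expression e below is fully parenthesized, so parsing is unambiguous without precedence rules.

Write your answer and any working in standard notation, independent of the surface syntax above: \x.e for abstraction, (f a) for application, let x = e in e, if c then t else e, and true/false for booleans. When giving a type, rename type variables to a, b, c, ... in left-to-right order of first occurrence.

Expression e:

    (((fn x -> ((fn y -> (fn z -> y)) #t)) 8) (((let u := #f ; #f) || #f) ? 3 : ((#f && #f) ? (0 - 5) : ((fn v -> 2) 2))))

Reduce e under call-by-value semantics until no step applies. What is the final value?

Answer: true

Trace:
step 0: (((\x.((\y.(\z.y)) true)) 8) (if ((let u = false in false) || false) then 3 else (if (false && false) then (0 - 5) else ((\v.2) 2))))
step 1: [beta@0] (((\y.(\z.y)) true) (if ((let u = false in false) || false) then 3 else (if (false && false) then (0 - 5) else ((\v.2) 2))))
step 2: [beta@0] ((\z.true) (if ((let u = false in false) || false) then 3 else (if (false && false) then (0 - 5) else ((\v.2) 2))))
step 3: [let@1.0.0] ((\z.true) (if (false || false) then 3 else (if (false && false) then (0 - 5) else ((\v.2) 2))))
step 4: [delta@1.0] ((\z.true) (if false then 3 else (if (false && false) then (0 - 5) else ((\v.2) 2))))
step 5: [if@1] ((\z.true) (if (false && false) then (0 - 5) else ((\v.2) 2)))
step 6: [delta@1.0] ((\z.true) (if false then (0 - 5) else ((\v.2) 2)))
step 7: [if@1] ((\z.true) ((\v.2) 2))
step 8: [beta@1] ((\z.true) 2)
step 9: [beta@root] true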